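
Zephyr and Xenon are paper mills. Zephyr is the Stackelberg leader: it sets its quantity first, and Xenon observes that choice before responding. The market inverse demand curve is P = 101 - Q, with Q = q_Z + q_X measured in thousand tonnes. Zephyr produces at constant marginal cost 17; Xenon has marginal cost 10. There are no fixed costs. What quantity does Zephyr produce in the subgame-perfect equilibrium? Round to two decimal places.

The follower Xenon best-responds to any q_Z: π_X = (101 - Q)q_X - 10q_X.
Setting the follower's marginal profit to zero, 91 - q_Z - 2q_X = 0, i.e. q_X = (91 - q_Z)/2.
The leader anticipates this reaction. Substituting into P = 101 - Q gives P = 111/2 - (1/2)q_Z, so π_Z = (111/2 - (1/2)q_Z)q_Z - 17q_Z.
The leader's first-order condition 77/2 - q_Z = 0 yields q_Z = 77/2.
Then q_X = (91 - 77/2)/2 = 105/4.

38.50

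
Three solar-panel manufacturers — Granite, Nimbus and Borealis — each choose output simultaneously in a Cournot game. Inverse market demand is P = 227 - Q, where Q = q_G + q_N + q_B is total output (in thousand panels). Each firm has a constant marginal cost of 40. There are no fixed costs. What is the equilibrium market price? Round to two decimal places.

86.75

Each firm earns π_i = (227 - Q)q_i - 40q_i.
First-order condition (treating rivals' output as given): 187 - 2q_i - Σ_{j≠i} q_j = 0.
By symmetry each firm produces the same amount; substituting Σ_{j≠i} q_j = 2q_i yields q_i = 187/4.
Total output Q = 561/4, so price P = 227 - 561/4 = 347/4.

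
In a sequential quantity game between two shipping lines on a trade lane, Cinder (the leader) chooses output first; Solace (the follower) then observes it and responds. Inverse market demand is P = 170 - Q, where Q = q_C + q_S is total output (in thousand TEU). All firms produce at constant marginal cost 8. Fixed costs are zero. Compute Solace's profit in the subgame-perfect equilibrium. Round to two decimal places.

The follower Solace best-responds to any q_C: π_S = (170 - Q)q_S - 8q_S.
∂π_S/∂q_S = 162 - q_C - 2q_S = 0 gives the reaction function q_S = (162 - q_C)/2.
The leader anticipates this reaction. Substituting into P = 170 - Q gives P = 89 - (1/2)q_C, so π_C = (89 - (1/2)q_C)q_C - 8q_C.
Maximising: ∂π_C/∂q_C = 81 - q_C = 0, giving q_C = 81.
Then q_S = (162 - 81)/2 = 81/2.
Price P = 170 - 243/2 = 97/2.
Solace's profit: (97/2 - 8)·(81/2) = 1640.2500.

1640.25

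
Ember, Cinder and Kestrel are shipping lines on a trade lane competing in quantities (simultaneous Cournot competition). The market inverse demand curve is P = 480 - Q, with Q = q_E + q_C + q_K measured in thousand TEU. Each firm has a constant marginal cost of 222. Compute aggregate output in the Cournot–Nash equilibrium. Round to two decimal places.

A representative firm's profit is π_i = q_i(480 - Q) - 222q_i.
Setting ∂π_i/∂q_i = 0 with rivals' quantities fixed: 258 - 2q_i - Σ_{j≠i} q_j = 0.
With identical firms every q_j equals q_i, so Σ_{j≠i} q_j = 2q_i and 258 = 4q_i, giving q_i = 129/2.
Total output Q = 129/2 + 129/2 + 129/2 = 387/2.

193.50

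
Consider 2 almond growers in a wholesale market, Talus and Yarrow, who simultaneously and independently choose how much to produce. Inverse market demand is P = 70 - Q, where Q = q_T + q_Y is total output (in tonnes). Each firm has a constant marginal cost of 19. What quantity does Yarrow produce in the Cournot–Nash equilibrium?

17

Each firm earns π_i = (70 - Q)q_i - 19q_i.
Setting ∂π_i/∂q_i = 0 with rivals' quantities fixed: 51 - 2q_i - q_j = 0.
With identical firms every q_j equals q_i, so q_j = q_i and 51 = 3q_i, giving q_i = 17.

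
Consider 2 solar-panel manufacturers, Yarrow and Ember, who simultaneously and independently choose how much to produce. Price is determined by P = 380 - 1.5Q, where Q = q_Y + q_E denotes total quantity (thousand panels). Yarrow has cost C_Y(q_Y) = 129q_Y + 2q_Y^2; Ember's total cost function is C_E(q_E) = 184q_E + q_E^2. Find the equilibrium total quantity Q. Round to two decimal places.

Yarrow's profit: π_Y = (380 - 1.5Q)q_Y - (129q_Y + 2q_Y²). Setting ∂π_Y/∂q_Y = 0: 251 - 7q_Y - (3/2)(q_E) = 0.
Ember's first-order condition: 196 - 5q_E - (3/2)(q_Y) = 0.
Best responses: q_Y = (251 - (3/2)q_E)/7, q_E = (196 - (3/2)q_Y)/5.
Solving the pair: q_Y = 29.3435, q_E = 30.3969.
Total output Q = 29.3435 + 30.3969 = 59.7405.

59.74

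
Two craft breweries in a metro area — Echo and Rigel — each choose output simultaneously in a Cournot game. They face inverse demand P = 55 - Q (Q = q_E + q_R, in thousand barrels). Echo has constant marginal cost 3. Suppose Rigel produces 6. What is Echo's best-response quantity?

23

With the rival's output fixed at 6, Echo's profit is π_E = (55 - 6 - q_E)q_E - (3q_E) = (49 - q_E)q_E - (3q_E).
∂π_E/∂q_E = 46 - 2q_E = 0, so q_E = 23.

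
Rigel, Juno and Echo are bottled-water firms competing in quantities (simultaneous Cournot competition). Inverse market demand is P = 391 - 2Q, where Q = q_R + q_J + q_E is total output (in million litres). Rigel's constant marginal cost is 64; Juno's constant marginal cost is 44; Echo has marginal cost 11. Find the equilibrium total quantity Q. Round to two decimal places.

131.75

Rigel's profit: π_R = (391 - 2Q)q_R - (64q_R). Setting ∂π_R/∂q_R = 0: 327 - 4q_R - 2(q_J + q_E) = 0.
Juno's first-order condition: 347 - 4q_J - 2(q_R + q_E) = 0.
Echo's profit: π_E = (391 - 2Q)q_E - (11q_E). Setting ∂π_E/∂q_E = 0: 380 - 4q_E - 2(q_R + q_J) = 0.
Summing all 3 equations gives 1054 − 8Q = 0, hence Q = 527/4.
Back-substituting: q_R = (327 − 527/2)/2 = 127/4, q_J = (347 − 527/2)/2 = 167/4, q_E = (380 − 527/2)/2 = 233/4.
Total output Q = 127/4 + 167/4 + 233/4 = 527/4.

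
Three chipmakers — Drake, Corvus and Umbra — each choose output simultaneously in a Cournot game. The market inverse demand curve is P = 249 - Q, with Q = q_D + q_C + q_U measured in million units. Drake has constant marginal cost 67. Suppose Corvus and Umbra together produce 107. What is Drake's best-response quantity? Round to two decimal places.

37.50

With rivals' combined output fixed at 107, Drake's profit is π_D = (249 - 107 - q_D)q_D - (67q_D) = (142 - q_D)q_D - (67q_D).
∂π_D/∂q_D = 75 - 2q_D = 0, so q_D = 75/2.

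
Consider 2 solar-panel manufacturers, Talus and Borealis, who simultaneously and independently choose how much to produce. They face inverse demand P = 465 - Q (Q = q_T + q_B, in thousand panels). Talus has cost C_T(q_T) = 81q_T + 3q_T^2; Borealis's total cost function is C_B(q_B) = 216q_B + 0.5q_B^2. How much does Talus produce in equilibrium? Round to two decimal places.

39.26

Talus's profit: π_T = (465 - Q)q_T - (81q_T + 3q_T²). Setting ∂π_T/∂q_T = 0: 384 - 8q_T - (q_B) = 0.
Borealis's first-order condition: 249 - 3q_B - (q_T) = 0.
Rearranging gives the reaction functions q_T = (384 - q_B)/8 and q_B = (249 - q_T)/3.
Substituting one into the other gives q_T = 903/23 and q_B = 1608/23.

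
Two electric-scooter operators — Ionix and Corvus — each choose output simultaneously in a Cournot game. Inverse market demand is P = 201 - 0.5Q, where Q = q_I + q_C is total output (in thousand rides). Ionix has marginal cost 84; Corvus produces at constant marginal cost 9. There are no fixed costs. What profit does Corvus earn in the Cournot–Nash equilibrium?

15842

Ionix's profit: π_I = (201 - 0.5Q)q_I - (84q_I). Setting ∂π_I/∂q_I = 0: 117 - q_I - (1/2)(q_C) = 0.
Corvus's first-order condition: 192 - q_C - (1/2)(q_I) = 0.
Best responses: q_I = (117 - (1/2)q_C), q_C = (192 - (1/2)q_I).
Substituting one into the other gives q_I = 28 and q_C = 178.
Price P = 201 - (1/2)·206 = 98.
Corvus's profit: (98 - 9)·178 = 15842.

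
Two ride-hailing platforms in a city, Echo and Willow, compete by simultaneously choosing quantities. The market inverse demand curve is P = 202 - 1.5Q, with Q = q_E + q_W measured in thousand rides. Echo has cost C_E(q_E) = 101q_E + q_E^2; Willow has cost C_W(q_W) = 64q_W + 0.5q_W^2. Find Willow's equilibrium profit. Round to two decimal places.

Echo's profit: π_E = (202 - 1.5Q)q_E - (101q_E + q_E²). Setting ∂π_E/∂q_E = 0: 101 - 5q_E - (3/2)(q_W) = 0.
Willow's profit: π_W = (202 - 1.5Q)q_W - (64q_W + (1/2)q_W²). Setting ∂π_W/∂q_W = 0: 138 - 4q_W - (3/2)(q_E) = 0.
Rearranging gives the reaction functions q_E = (101 - (3/2)q_W)/5 and q_W = (138 - (3/2)q_E)/4.
Solving the pair: q_E = 788/71, q_W = 30.3380.
Price P = 202 - (3/2)·41.4366 = 139.8451.
Willow's profit: 139.8451·30.3380 - 64·30.3380 - (1/2)·30.3380² = 1840.7919.

1840.79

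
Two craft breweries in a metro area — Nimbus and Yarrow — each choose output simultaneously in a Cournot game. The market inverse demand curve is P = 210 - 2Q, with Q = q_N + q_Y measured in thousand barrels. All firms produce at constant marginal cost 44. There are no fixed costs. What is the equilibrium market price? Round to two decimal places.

99.33

Each firm earns π_i = (210 - 2Q)q_i - 44q_i.
First-order condition (treating rivals' output as given): 166 - 4q_i - 2q_j = 0.
By symmetry each firm produces the same amount; substituting q_j = q_i yields q_i = 166/6 = 83/3.
Total output Q = 166/3, so price P = 210 - 2·(166/3) = 298/3.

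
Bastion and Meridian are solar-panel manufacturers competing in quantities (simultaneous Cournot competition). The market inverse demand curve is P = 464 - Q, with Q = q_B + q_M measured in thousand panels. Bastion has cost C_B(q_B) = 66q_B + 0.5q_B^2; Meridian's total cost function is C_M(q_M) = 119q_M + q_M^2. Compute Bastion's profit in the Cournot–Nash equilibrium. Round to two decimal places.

Bastion's profit: π_B = (464 - Q)q_B - (66q_B + (1/2)q_B²). Setting ∂π_B/∂q_B = 0: 398 - 3q_B - (q_M) = 0.
Meridian's first-order condition: 345 - 4q_M - (q_B) = 0.
Rearranging gives the reaction functions q_B = (398 - q_M)/3 and q_M = (345 - q_B)/4.
Solving the pair: q_B = 1247/11, q_M = 637/11.
Price P = 464 - 1884/11 = 292.7273.
Bastion's profit: 292.7273·(1247/11) - 66·(1247/11) - (1/2)(1247/11)² = 19276.9711.

19276.97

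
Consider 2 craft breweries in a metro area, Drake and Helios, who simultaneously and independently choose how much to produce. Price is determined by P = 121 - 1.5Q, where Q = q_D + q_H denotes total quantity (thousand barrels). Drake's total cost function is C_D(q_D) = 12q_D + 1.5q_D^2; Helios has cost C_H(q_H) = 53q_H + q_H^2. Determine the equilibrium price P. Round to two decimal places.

Drake's profit: π_D = (121 - 1.5Q)q_D - (12q_D + (3/2)q_D²). Setting ∂π_D/∂q_D = 0: 109 - 6q_D - (3/2)(q_H) = 0.
Helios's first-order condition: 68 - 5q_H - (3/2)(q_D) = 0.
Best responses: q_D = (109 - (3/2)q_H)/6, q_H = (68 - (3/2)q_D)/5.
Solving the pair: q_D = 1772/111, q_H = 326/37.
Total output Q = 24.7748, so price P = 121 - (3/2)·24.7748 = 83.8378.

83.84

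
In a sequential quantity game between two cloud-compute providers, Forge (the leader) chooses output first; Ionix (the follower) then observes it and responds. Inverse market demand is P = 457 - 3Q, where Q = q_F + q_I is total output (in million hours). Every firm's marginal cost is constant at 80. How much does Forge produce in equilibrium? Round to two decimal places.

62.83

The follower Ionix best-responds to any q_F: π_I = (457 - 3Q)q_I - 80q_I.
Follower FOC: 377 - 3q_F - 6q_I = 0, so q_I(q_F) = (377 - 3q_F)/6.
The leader anticipates this reaction. Substituting into P = 457 - 3Q gives P = 537/2 - (3/2)q_F, so π_F = (537/2 - (3/2)q_F)q_F - 80q_F.
Maximising: ∂π_F/∂q_F = 377/2 - 3q_F = 0, giving q_F = 377/6.
Then q_I = (377 - 3·(377/6))/6 = 377/12.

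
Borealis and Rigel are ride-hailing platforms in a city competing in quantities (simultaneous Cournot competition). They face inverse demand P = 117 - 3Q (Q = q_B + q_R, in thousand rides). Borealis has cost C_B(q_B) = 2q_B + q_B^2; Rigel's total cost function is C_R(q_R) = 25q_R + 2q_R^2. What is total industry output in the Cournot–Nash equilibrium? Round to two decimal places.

Borealis's profit: π_B = (117 - 3Q)q_B - (2q_B + q_B²). Setting ∂π_B/∂q_B = 0: 115 - 8q_B - 3(q_R) = 0.
Rigel's first-order condition: 92 - 10q_R - 3(q_B) = 0.
So q_B = (115 - 3q_R)/8 and q_R = (92 - 3q_B)/10.
Solving the pair: q_B = 874/71, q_R = 391/71.
Total output Q = 874/71 + 391/71 = 1265/71.

17.82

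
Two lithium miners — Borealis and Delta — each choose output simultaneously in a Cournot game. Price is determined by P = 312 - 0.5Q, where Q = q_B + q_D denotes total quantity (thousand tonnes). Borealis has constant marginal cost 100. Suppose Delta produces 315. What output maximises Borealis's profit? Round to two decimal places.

54.50

With the rival's output fixed at 315, Borealis's profit is π_B = (312 - (1/2)·315 - (1/2)q_B)q_B - (100q_B) = (309/2 - (1/2)q_B)q_B - (100q_B).
∂π_B/∂q_B = 109/2 - q_B = 0, so q_B = 109/2.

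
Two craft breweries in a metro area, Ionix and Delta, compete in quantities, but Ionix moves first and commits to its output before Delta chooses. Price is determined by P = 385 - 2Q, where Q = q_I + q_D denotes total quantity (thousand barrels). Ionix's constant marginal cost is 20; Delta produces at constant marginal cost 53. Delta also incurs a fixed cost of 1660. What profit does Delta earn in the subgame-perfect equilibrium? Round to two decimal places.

The follower Delta best-responds to any q_I: π_D = (385 - 2Q)q_D - 53q_D.
Follower FOC: 332 - 2q_I - 4q_D = 0, so q_D(q_I) = (332 - 2q_I)/4.
The leader anticipates this reaction. Substituting into P = 385 - 2Q gives P = 219 - q_I, so π_I = (219 - q_I)q_I - 20q_I.
The leader's first-order condition 199 - 2q_I = 0 yields q_I = 199/2.
Then q_D = (332 - 2·(199/2))/4 = 133/4.
Price P = 385 - 2·(531/4) = 239/2.
Delta's profit: (239/2 - 53)·(133/4) - 1660 = 551.1250.

551.13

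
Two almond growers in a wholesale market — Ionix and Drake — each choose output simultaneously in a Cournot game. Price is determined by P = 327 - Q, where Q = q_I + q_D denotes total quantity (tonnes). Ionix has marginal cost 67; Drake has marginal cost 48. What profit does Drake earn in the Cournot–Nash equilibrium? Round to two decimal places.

Ionix's profit: π_I = (327 - Q)q_I - (67q_I). Setting ∂π_I/∂q_I = 0: 260 - 2q_I - (q_D) = 0.
Drake's first-order condition: 279 - 2q_D - (q_I) = 0.
So q_I = (260 - q_D)/2 and q_D = (279 - q_I)/2.
Solving the pair: q_I = 241/3, q_D = 298/3.
Price P = 327 - 539/3 = 442/3.
Drake's profit: (442/3 - 48)·(298/3) = 9867.1111.

9867.11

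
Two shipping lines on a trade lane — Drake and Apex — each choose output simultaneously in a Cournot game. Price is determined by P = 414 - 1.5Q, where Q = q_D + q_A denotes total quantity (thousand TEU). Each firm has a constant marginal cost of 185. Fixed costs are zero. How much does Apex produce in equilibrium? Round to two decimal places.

50.89

Each firm earns π_i = (414 - 1.5Q)q_i - 185q_i.
Setting ∂π_i/∂q_i = 0 with rivals' quantities fixed: 229 - 3q_i - (3/2)q_j = 0.
With identical firms every q_j equals q_i, so q_j = q_i and 229 = (9/2)q_i, giving q_i = 458/9.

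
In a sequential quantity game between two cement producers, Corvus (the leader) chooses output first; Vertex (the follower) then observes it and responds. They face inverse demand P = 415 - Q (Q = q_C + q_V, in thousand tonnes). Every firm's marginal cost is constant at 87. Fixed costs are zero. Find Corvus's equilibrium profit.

Solve by backward induction. Given q_C, the follower Vertex maximises π_V = (415 - q_C - q_V)q_V - 87q_V.
Setting the follower's marginal profit to zero, 328 - q_C - 2q_V = 0, i.e. q_V = (328 - q_C)/2.
Corvus substitutes q_V(q_C) into its own profit: π_C = q_C(415 - q_C - (328 - q_C)/2) - 87q_C = (251 - (1/2)q_C)q_C - 87q_C.
Maximising: ∂π_C/∂q_C = 164 - q_C = 0, giving q_C = 164.
Then q_V = (328 - 164)/2 = 82.
Price P = 415 - 246 = 169.
Corvus's profit: (169 - 87)·164 = 13448.

13448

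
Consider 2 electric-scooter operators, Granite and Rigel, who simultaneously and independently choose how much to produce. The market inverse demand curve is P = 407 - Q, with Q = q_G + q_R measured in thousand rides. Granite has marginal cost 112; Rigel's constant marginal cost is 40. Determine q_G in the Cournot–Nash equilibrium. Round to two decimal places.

Granite's profit: π_G = (407 - Q)q_G - (112q_G). Setting ∂π_G/∂q_G = 0: 295 - 2q_G - (q_R) = 0.
Rigel's first-order condition: 367 - 2q_R - (q_G) = 0.
Rearranging gives the reaction functions q_G = (295 - q_R)/2 and q_R = (367 - q_G)/2.
Solving the pair: q_G = 223/3, q_R = 439/3.

74.33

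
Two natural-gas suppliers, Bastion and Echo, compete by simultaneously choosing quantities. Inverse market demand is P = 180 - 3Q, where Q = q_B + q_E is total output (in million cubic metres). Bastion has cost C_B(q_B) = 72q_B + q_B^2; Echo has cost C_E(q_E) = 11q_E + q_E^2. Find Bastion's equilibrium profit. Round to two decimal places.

168.53

Bastion's profit: π_B = (180 - 3Q)q_B - (72q_B + q_B²). Setting ∂π_B/∂q_B = 0: 108 - 8q_B - 3(q_E) = 0.
Echo's first-order condition: 169 - 8q_E - 3(q_B) = 0.
So q_B = (108 - 3q_E)/8 and q_E = (169 - 3q_B)/8.
Substituting one into the other gives q_B = 357/55 and q_E = 1028/55.
Price P = 180 - 3·(277/11) = 1149/11.
Bastion's profit: (1149/11)·(357/55) - 72·(357/55) - (357/55)² = 168.5276.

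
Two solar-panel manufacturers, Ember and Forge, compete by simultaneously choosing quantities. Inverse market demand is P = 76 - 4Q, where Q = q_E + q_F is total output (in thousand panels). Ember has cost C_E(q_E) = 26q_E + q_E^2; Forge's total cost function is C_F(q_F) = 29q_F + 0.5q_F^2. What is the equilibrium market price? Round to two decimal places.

47.24

Ember's profit: π_E = (76 - 4Q)q_E - (26q_E + q_E²). Setting ∂π_E/∂q_E = 0: 50 - 10q_E - 4(q_F) = 0.
Forge's first-order condition: 47 - 9q_F - 4(q_E) = 0.
Rearranging gives the reaction functions q_E = (50 - 4q_F)/10 and q_F = (47 - 4q_E)/9.
Solving the pair: q_E = 131/37, q_F = 135/37.
Total output Q = 266/37, so price P = 76 - 4·(266/37) = 1748/37.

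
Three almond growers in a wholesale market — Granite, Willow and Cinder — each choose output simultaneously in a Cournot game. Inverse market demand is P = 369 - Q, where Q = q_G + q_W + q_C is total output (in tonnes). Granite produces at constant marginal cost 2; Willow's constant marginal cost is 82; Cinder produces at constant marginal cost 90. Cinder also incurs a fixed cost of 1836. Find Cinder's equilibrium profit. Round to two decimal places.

Granite's profit: π_G = (369 - Q)q_G - (2q_G). Setting ∂π_G/∂q_G = 0: 367 - 2q_G - (q_W + q_C) = 0.
Willow's first-order condition: 287 - 2q_W - (q_G + q_C) = 0.
Cinder's first-order condition: 279 - 2q_C - (q_G + q_W) = 0.
Summing all 3 equations gives 933 − 4Q = 0, hence Q = 933/4.
Back-substituting: q_G = (367 − 933/4) = 535/4, q_W = (287 − 933/4) = 215/4, q_C = (279 − 933/4) = 183/4.
Price P = 369 - 933/4 = 543/4.
Cinder's profit: (543/4 - 90)·(183/4) - 1836 = 257.0625.

257.06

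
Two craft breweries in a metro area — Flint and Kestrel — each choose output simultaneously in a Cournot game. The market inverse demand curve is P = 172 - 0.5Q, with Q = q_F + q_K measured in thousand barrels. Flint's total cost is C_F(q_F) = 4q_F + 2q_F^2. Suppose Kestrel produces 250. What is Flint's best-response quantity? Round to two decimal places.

8.60

With the rival's output fixed at 250, Flint's profit is π_F = (172 - (1/2)·250 - (1/2)q_F)q_F - (4q_F + 2q_F²) = (47 - (1/2)q_F)q_F - (4q_F + 2q_F²).
∂π_F/∂q_F = 43 - 5q_F = 0, so q_F = 43/5.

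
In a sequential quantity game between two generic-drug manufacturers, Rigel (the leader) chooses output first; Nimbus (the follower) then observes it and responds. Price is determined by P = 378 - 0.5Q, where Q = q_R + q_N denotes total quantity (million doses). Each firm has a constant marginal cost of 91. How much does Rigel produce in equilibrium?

287

The follower Nimbus best-responds to any q_R: π_N = (378 - 0.5Q)q_N - 91q_N.
∂π_N/∂q_N = 287 - (1/2)q_R - q_N = 0 gives the reaction function q_N = (287 - (1/2)q_R).
The leader anticipates this reaction. Substituting into P = 378 - 0.5Q gives P = 469/2 - (1/4)q_R, so π_R = (469/2 - (1/4)q_R)q_R - 91q_R.
Leader FOC: 287/2 - (1/2)q_R = 0, so q_R = 287.
Then q_N = (287 - (1/2)·287) = 287/2.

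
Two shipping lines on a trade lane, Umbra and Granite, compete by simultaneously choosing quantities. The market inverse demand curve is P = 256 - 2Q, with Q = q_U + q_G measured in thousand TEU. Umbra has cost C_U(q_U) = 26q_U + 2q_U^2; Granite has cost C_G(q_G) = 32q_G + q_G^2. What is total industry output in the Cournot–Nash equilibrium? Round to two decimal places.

51.45

Umbra's profit: π_U = (256 - 2Q)q_U - (26q_U + 2q_U²). Setting ∂π_U/∂q_U = 0: 230 - 8q_U - 2(q_G) = 0.
Granite's profit: π_G = (256 - 2Q)q_G - (32q_G + q_G²). Setting ∂π_G/∂q_G = 0: 224 - 6q_G - 2(q_U) = 0.
So q_U = (230 - 2q_G)/8 and q_G = (224 - 2q_U)/6.
Substituting one into the other gives q_U = 233/11 and q_G = 333/11.
Total output Q = 233/11 + 333/11 = 566/11.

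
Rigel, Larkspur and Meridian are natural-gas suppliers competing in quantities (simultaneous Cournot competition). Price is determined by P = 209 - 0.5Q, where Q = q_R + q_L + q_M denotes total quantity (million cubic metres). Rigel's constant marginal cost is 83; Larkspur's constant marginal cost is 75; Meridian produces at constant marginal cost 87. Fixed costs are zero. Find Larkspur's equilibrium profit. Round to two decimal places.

Rigel's profit: π_R = (209 - 0.5Q)q_R - (83q_R). Setting ∂π_R/∂q_R = 0: 126 - q_R - (1/2)(q_L + q_M) = 0.
Larkspur's profit: π_L = (209 - 0.5Q)q_L - (75q_L). Setting ∂π_L/∂q_L = 0: 134 - q_L - (1/2)(q_R + q_M) = 0.
Meridian's profit: π_M = (209 - 0.5Q)q_M - (87q_M). Setting ∂π_M/∂q_M = 0: 122 - q_M - (1/2)(q_R + q_L) = 0.
Summing all 3 equations gives 382 − 2Q = 0, hence Q = 191.
Back-substituting: q_R = (126 − 191/2)/(1/2) = 61, q_L = (134 − 191/2)/(1/2) = 77, q_M = (122 − 191/2)/(1/2) = 53.
Price P = 209 - (1/2)·191 = 227/2.
Larkspur's profit: (227/2 - 75)·77 = 2964.5000.

2964.50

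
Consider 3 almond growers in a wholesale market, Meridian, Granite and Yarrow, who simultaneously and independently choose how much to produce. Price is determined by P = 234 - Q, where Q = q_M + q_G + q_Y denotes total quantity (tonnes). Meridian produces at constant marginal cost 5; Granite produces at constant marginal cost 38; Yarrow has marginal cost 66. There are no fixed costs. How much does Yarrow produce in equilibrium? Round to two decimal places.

Meridian's profit: π_M = (234 - Q)q_M - (5q_M). Setting ∂π_M/∂q_M = 0: 229 - 2q_M - (q_G + q_Y) = 0.
Granite's profit: π_G = (234 - Q)q_G - (38q_G). Setting ∂π_G/∂q_G = 0: 196 - 2q_G - (q_M + q_Y) = 0.
Yarrow's profit: π_Y = (234 - Q)q_Y - (66q_Y). Setting ∂π_Y/∂q_Y = 0: 168 - 2q_Y - (q_M + q_G) = 0.
Adding the 3 first-order conditions: 593 − 4Q = 0, so Q = 593/4.
Back-substituting: q_M = (229 − 593/4) = 323/4, q_G = (196 − 593/4) = 191/4, q_Y = (168 − 593/4) = 79/4.

19.75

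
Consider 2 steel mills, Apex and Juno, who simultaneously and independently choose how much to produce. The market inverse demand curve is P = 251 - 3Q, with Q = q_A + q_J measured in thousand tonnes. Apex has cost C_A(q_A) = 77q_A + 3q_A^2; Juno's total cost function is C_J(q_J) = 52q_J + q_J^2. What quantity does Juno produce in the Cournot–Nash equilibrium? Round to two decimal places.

Apex's profit: π_A = (251 - 3Q)q_A - (77q_A + 3q_A²). Setting ∂π_A/∂q_A = 0: 174 - 12q_A - 3(q_J) = 0.
Juno's profit: π_J = (251 - 3Q)q_J - (52q_J + q_J²). Setting ∂π_J/∂q_J = 0: 199 - 8q_J - 3(q_A) = 0.
Rearranging gives the reaction functions q_A = (174 - 3q_J)/12 and q_J = (199 - 3q_A)/8.
Substituting one into the other gives q_A = 265/29 and q_J = 622/29.

21.45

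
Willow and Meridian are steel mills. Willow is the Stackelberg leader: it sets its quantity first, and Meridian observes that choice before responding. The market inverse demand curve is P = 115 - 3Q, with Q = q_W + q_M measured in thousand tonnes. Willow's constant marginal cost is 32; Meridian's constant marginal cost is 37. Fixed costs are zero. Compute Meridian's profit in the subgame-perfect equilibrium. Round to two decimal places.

96.33

Solve by backward induction. Given q_W, the follower Meridian maximises π_M = (115 - 3q_W - 3q_M)q_M - 37q_M.
Setting the follower's marginal profit to zero, 78 - 3q_W - 6q_M = 0, i.e. q_M = (78 - 3q_W)/6.
Willow substitutes q_M(q_W) into its own profit: π_W = q_W(115 - 3q_W - (78 - 3q_W)/2) - 32q_W = (76 - (3/2)q_W)q_W - 32q_W.
Leader FOC: 44 - 3q_W = 0, so q_W = 44/3.
Then q_M = (78 - 3·(44/3))/6 = 17/3.
Price P = 115 - 3·(61/3) = 54.
Meridian's profit: (54 - 37)·(17/3) = 289/3.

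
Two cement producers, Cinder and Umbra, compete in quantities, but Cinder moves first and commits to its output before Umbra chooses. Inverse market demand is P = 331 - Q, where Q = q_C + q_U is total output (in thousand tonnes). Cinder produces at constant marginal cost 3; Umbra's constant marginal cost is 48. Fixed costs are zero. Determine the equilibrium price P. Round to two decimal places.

Solve by backward induction. Given q_C, the follower Umbra maximises π_U = (331 - q_C - q_U)q_U - 48q_U.
∂π_U/∂q_U = 283 - q_C - 2q_U = 0 gives the reaction function q_U = (283 - q_C)/2.
Cinder substitutes q_U(q_C) into its own profit: π_C = q_C(331 - q_C - (283 - q_C)/2) - 3q_C = (379/2 - (1/2)q_C)q_C - 3q_C.
The leader's first-order condition 373/2 - q_C = 0 yields q_C = 373/2.
Then q_U = (283 - 373/2)/2 = 193/4.
Total output Q = 939/4, so price P = 331 - 939/4 = 385/4.

96.25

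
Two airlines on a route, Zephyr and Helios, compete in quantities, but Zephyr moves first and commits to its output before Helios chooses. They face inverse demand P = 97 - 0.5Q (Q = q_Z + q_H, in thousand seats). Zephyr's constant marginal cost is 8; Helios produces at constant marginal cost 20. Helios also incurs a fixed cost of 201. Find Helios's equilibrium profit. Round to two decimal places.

Solve by backward induction. Given q_Z, the follower Helios maximises π_H = (97 - (1/2)q_Z - (1/2)q_H)q_H - 20q_H.
Follower FOC: 77 - (1/2)q_Z - q_H = 0, so q_H(q_Z) = (77 - (1/2)q_Z).
Zephyr substitutes q_H(q_Z) into its own profit: π_Z = q_Z(97 - (1/2)q_Z - (77 - (1/2)q_Z)/2) - 8q_Z = (117/2 - (1/4)q_Z)q_Z - 8q_Z.
The leader's first-order condition 101/2 - (1/2)q_Z = 0 yields q_Z = 101.
Then q_H = (77 - (1/2)·101) = 53/2.
Price P = 97 - (1/2)·(255/2) = 133/4.
Helios's profit: (133/4 - 20)·(53/2) - 201 = 1201/8.

150.13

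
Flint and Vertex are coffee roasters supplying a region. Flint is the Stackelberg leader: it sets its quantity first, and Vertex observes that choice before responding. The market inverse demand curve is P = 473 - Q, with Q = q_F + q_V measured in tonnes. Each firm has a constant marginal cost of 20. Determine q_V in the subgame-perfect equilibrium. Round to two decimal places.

113.25

The follower Vertex best-responds to any q_F: π_V = (473 - Q)q_V - 20q_V.
Follower FOC: 453 - q_F - 2q_V = 0, so q_V(q_F) = (453 - q_F)/2.
Flint substitutes q_V(q_F) into its own profit: π_F = q_F(473 - q_F - (453 - q_F)/2) - 20q_F = (493/2 - (1/2)q_F)q_F - 20q_F.
Maximising: ∂π_F/∂q_F = 453/2 - q_F = 0, giving q_F = 453/2.
Then q_V = (453 - 453/2)/2 = 453/4.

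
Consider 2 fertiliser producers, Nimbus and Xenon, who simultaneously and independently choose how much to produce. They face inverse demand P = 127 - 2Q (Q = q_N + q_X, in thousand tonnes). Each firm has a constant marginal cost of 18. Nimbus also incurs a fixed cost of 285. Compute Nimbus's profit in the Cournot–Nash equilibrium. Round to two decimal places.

375.06

Each firm earns π_i = (127 - 2Q)q_i - 18q_i.
First-order condition (treating rivals' output as given): 109 - 4q_i - 2q_j = 0.
By symmetry each firm produces the same amount; substituting q_j = q_i yields q_i = 109/6.
Price P = 127 - 2·(109/3) = 163/3.
Nimbus's profit: (163/3 - 18)·(109/6) - 285 = 375.0556.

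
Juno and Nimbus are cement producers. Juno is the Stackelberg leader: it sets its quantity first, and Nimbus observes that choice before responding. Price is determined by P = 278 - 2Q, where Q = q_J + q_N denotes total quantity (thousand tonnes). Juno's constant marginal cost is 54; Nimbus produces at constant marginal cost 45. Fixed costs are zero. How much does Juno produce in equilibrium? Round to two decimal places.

The follower Nimbus best-responds to any q_J: π_N = (278 - 2Q)q_N - 45q_N.
Follower FOC: 233 - 2q_J - 4q_N = 0, so q_N(q_J) = (233 - 2q_J)/4.
The leader anticipates this reaction. Substituting into P = 278 - 2Q gives P = 323/2 - q_J, so π_J = (323/2 - q_J)q_J - 54q_J.
The leader's first-order condition 215/2 - 2q_J = 0 yields q_J = 215/4.
Then q_N = (233 - 2·(215/4))/4 = 251/8.

53.75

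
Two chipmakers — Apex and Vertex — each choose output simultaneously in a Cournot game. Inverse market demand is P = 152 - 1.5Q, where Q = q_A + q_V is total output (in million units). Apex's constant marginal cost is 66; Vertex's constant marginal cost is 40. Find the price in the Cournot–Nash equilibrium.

Apex's profit: π_A = (152 - 1.5Q)q_A - (66q_A). Setting ∂π_A/∂q_A = 0: 86 - 3q_A - (3/2)(q_V) = 0.
Vertex's profit: π_V = (152 - 1.5Q)q_V - (40q_V). Setting ∂π_V/∂q_V = 0: 112 - 3q_V - (3/2)(q_A) = 0.
So q_A = (86 - (3/2)q_V)/3 and q_V = (112 - (3/2)q_A)/3.
Solving the pair: q_A = 40/3, q_V = 92/3.
Total output Q = 44, so price P = 152 - (3/2)·44 = 86.

86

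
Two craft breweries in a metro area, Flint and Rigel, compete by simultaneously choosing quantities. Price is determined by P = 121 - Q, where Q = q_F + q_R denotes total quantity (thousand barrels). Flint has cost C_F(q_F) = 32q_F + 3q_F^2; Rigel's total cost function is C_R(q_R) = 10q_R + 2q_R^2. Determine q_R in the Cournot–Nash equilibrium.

Flint's profit: π_F = (121 - Q)q_F - (32q_F + 3q_F²). Setting ∂π_F/∂q_F = 0: 89 - 8q_F - (q_R) = 0.
Rigel's profit: π_R = (121 - Q)q_R - (10q_R + 2q_R²). Setting ∂π_R/∂q_R = 0: 111 - 6q_R - (q_F) = 0.
Best responses: q_F = (89 - q_R)/8, q_R = (111 - q_F)/6.
Substituting one into the other gives q_F = 9 and q_R = 17.

17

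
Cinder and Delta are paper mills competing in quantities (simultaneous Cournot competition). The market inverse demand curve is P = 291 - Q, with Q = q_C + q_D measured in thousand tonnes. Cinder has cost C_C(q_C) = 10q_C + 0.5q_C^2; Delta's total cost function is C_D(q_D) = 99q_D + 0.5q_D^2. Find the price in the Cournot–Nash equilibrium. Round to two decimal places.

172.75

Cinder's profit: π_C = (291 - Q)q_C - (10q_C + (1/2)q_C²). Setting ∂π_C/∂q_C = 0: 281 - 3q_C - (q_D) = 0.
Delta's first-order condition: 192 - 3q_D - (q_C) = 0.
Best responses: q_C = (281 - q_D)/3, q_D = (192 - q_C)/3.
Solving the pair: q_C = 651/8, q_D = 295/8.
Total output Q = 473/4, so price P = 291 - 473/4 = 691/4.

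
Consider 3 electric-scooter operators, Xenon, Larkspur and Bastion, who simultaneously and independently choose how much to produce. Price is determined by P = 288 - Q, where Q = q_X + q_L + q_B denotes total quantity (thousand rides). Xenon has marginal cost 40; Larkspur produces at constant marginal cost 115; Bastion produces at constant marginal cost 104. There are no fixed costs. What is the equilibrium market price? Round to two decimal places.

Xenon's profit: π_X = (288 - Q)q_X - (40q_X). Setting ∂π_X/∂q_X = 0: 248 - 2q_X - (q_L + q_B) = 0.
Larkspur's profit: π_L = (288 - Q)q_L - (115q_L). Setting ∂π_L/∂q_L = 0: 173 - 2q_L - (q_X + q_B) = 0.
Bastion's first-order condition: 184 - 2q_B - (q_X + q_L) = 0.
Summing all 3 equations gives 605 − 4Q = 0, hence Q = 605/4.
Back-substituting: q_X = (248 − 605/4) = 387/4, q_L = (173 − 605/4) = 87/4, q_B = (184 − 605/4) = 131/4.
Total output Q = 605/4, so price P = 288 - 605/4 = 547/4.

136.75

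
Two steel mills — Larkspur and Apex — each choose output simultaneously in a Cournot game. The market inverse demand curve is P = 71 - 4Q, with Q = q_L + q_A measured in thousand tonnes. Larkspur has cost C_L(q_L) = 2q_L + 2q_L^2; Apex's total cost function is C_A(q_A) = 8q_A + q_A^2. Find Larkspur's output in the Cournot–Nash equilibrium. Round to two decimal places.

4.21

Larkspur's profit: π_L = (71 - 4Q)q_L - (2q_L + 2q_L²). Setting ∂π_L/∂q_L = 0: 69 - 12q_L - 4(q_A) = 0.
Apex's first-order condition: 63 - 10q_A - 4(q_L) = 0.
So q_L = (69 - 4q_A)/12 and q_A = (63 - 4q_L)/10.
Solving the pair: q_L = 219/52, q_A = 60/13.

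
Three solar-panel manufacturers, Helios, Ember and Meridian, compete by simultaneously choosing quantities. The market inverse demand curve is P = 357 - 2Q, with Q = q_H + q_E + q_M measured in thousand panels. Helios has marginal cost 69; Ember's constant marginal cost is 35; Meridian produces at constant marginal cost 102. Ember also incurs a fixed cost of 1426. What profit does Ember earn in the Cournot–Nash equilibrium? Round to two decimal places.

4165.53

Helios's profit: π_H = (357 - 2Q)q_H - (69q_H). Setting ∂π_H/∂q_H = 0: 288 - 4q_H - 2(q_E + q_M) = 0.
Ember's profit: π_E = (357 - 2Q)q_E - (35q_E). Setting ∂π_E/∂q_E = 0: 322 - 4q_E - 2(q_H + q_M) = 0.
Meridian's profit: π_M = (357 - 2Q)q_M - (102q_M). Setting ∂π_M/∂q_M = 0: 255 - 4q_M - 2(q_H + q_E) = 0.
Summing all 3 equations gives 865 − 8Q = 0, hence Q = 865/8.
Back-substituting: q_H = (288 − 865/4)/2 = 287/8, q_E = (322 − 865/4)/2 = 423/8, q_M = (255 − 865/4)/2 = 155/8.
Price P = 357 - 2·(865/8) = 563/4.
Ember's profit: (563/4 - 35)·(423/8) - 1426 = 4165.5313.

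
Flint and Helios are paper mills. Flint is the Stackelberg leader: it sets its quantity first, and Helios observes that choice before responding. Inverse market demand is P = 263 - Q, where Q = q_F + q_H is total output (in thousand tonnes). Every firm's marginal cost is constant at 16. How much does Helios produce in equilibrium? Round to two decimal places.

Solve by backward induction. Given q_F, the follower Helios maximises π_H = (263 - q_F - q_H)q_H - 16q_H.
∂π_H/∂q_H = 247 - q_F - 2q_H = 0 gives the reaction function q_H = (247 - q_F)/2.
Flint substitutes q_H(q_F) into its own profit: π_F = q_F(263 - q_F - (247 - q_F)/2) - 16q_F = (279/2 - (1/2)q_F)q_F - 16q_F.
The leader's first-order condition 247/2 - q_F = 0 yields q_F = 247/2.
Then q_H = (247 - 247/2)/2 = 247/4.

61.75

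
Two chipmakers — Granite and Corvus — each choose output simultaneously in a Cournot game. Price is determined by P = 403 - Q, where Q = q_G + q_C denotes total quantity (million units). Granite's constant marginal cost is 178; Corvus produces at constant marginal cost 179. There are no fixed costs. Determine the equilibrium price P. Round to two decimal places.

253.33

Granite's profit: π_G = (403 - Q)q_G - (178q_G). Setting ∂π_G/∂q_G = 0: 225 - 2q_G - (q_C) = 0.
Corvus's profit: π_C = (403 - Q)q_C - (179q_C). Setting ∂π_C/∂q_C = 0: 224 - 2q_C - (q_G) = 0.
So q_G = (225 - q_C)/2 and q_C = (224 - q_G)/2.
Solving the pair: q_G = 226/3, q_C = 223/3.
Total output Q = 449/3, so price P = 403 - 449/3 = 760/3.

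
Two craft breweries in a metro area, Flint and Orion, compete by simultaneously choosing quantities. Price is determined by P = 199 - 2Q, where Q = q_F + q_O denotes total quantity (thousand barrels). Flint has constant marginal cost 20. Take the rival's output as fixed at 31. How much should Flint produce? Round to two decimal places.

With the rival's output fixed at 31, Flint's profit is π_F = (199 - 2·31 - 2q_F)q_F - (20q_F) = (137 - 2q_F)q_F - (20q_F).
∂π_F/∂q_F = 117 - 4q_F = 0, so q_F = 117/4.

29.25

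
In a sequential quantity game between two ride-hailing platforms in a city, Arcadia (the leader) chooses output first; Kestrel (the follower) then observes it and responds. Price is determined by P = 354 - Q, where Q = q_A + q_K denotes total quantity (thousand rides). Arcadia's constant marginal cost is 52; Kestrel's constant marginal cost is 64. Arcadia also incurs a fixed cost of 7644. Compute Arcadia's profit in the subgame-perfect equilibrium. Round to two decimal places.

4680.50

Solve by backward induction. Given q_A, the follower Kestrel maximises π_K = (354 - q_A - q_K)q_K - 64q_K.
Follower FOC: 290 - q_A - 2q_K = 0, so q_K(q_A) = (290 - q_A)/2.
The leader anticipates this reaction. Substituting into P = 354 - Q gives P = 209 - (1/2)q_A, so π_A = (209 - (1/2)q_A)q_A - 52q_A.
The leader's first-order condition 157 - q_A = 0 yields q_A = 157.
Then q_K = (290 - 157)/2 = 133/2.
Price P = 354 - 447/2 = 261/2.
Arcadia's profit: (261/2 - 52)·157 - 7644 = 4680.5000.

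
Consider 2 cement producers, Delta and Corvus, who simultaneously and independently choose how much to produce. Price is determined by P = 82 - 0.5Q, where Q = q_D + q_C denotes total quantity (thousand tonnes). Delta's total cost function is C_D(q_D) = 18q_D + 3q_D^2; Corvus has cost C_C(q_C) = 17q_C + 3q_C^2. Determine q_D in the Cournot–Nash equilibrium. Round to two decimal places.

8.52

Delta's profit: π_D = (82 - 0.5Q)q_D - (18q_D + 3q_D²). Setting ∂π_D/∂q_D = 0: 64 - 7q_D - (1/2)(q_C) = 0.
Corvus's first-order condition: 65 - 7q_C - (1/2)(q_D) = 0.
Rearranging gives the reaction functions q_D = (64 - (1/2)q_C)/7 and q_C = (65 - (1/2)q_D)/7.
Substituting one into the other gives q_D = 554/65 and q_C = 564/65.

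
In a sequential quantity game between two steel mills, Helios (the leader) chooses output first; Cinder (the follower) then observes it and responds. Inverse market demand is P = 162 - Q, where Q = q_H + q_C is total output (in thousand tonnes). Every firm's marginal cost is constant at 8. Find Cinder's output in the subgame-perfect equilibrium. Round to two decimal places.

38.50

The follower Cinder best-responds to any q_H: π_C = (162 - Q)q_C - 8q_C.
∂π_C/∂q_C = 154 - q_H - 2q_C = 0 gives the reaction function q_C = (154 - q_H)/2.
Helios substitutes q_C(q_H) into its own profit: π_H = q_H(162 - q_H - (154 - q_H)/2) - 8q_H = (85 - (1/2)q_H)q_H - 8q_H.
Leader FOC: 77 - q_H = 0, so q_H = 77.
Then q_C = (154 - 77)/2 = 77/2.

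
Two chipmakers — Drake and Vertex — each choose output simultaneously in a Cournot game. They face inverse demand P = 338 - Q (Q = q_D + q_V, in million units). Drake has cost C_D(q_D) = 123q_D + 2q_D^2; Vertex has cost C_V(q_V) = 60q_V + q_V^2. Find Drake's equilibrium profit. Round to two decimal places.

Drake's profit: π_D = (338 - Q)q_D - (123q_D + 2q_D²). Setting ∂π_D/∂q_D = 0: 215 - 6q_D - (q_V) = 0.
Vertex's first-order condition: 278 - 4q_V - (q_D) = 0.
So q_D = (215 - q_V)/6 and q_V = (278 - q_D)/4.
Solving the pair: q_D = 582/23, q_V = 1453/23.
Price P = 338 - 88.4783 = 249.5217.
Drake's profit: 249.5217·(582/23) - 123·(582/23) - 2(582/23)² = 1920.9301.

1920.93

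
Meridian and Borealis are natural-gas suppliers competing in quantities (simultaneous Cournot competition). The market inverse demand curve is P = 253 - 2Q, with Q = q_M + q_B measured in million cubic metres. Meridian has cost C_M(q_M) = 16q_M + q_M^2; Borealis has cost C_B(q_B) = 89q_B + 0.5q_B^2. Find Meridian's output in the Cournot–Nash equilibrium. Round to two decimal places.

Meridian's profit: π_M = (253 - 2Q)q_M - (16q_M + q_M²). Setting ∂π_M/∂q_M = 0: 237 - 6q_M - 2(q_B) = 0.
Borealis's profit: π_B = (253 - 2Q)q_B - (89q_B + (1/2)q_B²). Setting ∂π_B/∂q_B = 0: 164 - 5q_B - 2(q_M) = 0.
So q_M = (237 - 2q_B)/6 and q_B = (164 - 2q_M)/5.
Substituting one into the other gives q_M = 857/26 and q_B = 255/13.

32.96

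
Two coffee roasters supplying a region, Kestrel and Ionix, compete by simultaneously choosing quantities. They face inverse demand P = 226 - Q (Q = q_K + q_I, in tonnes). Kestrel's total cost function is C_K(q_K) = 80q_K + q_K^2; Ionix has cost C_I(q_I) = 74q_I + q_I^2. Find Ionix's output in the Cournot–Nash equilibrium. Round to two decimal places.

Kestrel's profit: π_K = (226 - Q)q_K - (80q_K + q_K²). Setting ∂π_K/∂q_K = 0: 146 - 4q_K - (q_I) = 0.
Ionix's profit: π_I = (226 - Q)q_I - (74q_I + q_I²). Setting ∂π_I/∂q_I = 0: 152 - 4q_I - (q_K) = 0.
Rearranging gives the reaction functions q_K = (146 - q_I)/4 and q_I = (152 - q_K)/4.
Solving the pair: q_K = 144/5, q_I = 154/5.

30.80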